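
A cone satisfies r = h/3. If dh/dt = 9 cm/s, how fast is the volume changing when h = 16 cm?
256π cm³/s

V = (1/3)π(h/3)²h = πh³/27
dV/dt = πh²/9 · 9
At h = 16: dV/dt = 256π cm³/s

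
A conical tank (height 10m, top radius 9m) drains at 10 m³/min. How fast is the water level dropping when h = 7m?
1000/(3969π) ≈ 0.0802 m/min

r/h = 9/10, so r = (9/10)h
V = (1/3)πr²h = (1/3)π((9/10)h)²h = (27/100)πh³
dV/dh = (81/100)πh²
dh/dt = (dV/dt)/(dV/dh) = -10/((81/100)π·7²) = -1000/(3969π) m/min
The level is dropping at 1000/(3969π) ≈ 0.0802 m/min.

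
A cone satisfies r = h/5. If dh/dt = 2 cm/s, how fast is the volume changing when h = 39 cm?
3042π/25 cm³/s

V = (1/3)π(h/5)²h = πh³/75
dV/dt = πh²/25 · 2
At h = 39: dV/dt = 3042π/25 cm³/s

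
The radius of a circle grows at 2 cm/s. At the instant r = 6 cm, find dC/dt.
4π cm/s

C = 2πr
dC/dt = 2π · dr/dt = 2π · 2 = 4π cm/s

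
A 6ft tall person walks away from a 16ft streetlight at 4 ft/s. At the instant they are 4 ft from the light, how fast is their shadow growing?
12/5 ft/s

By similar triangles: 16/(x+s) = 6/s
Solving: s = 6x/10
ds/dt = 6/10 · dx/dt = 3/5 · 4 = 12/5 ft/s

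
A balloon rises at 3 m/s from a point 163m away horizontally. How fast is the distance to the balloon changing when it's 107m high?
321√38018/38018 ≈ 1.646 m/s

z² = 163² + y²
z = √(163² + 107²) = √38018
dz/dt = y/z · dy/dt = 107/√38018 · 3 = 321√38018/38018 ≈ 1.646 m/s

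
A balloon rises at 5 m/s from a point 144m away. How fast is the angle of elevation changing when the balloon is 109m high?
0.022074 rad/s

tan(θ) = y/144
sec²(θ) · dθ/dt = (1/144) · dy/dt
dθ/dt = cos²(θ)/144 · 5 = 144/(144² + 109²) · 5
dθ/dt = 0.022074 rad/s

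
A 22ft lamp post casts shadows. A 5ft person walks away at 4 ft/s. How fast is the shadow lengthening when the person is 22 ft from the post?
20/17 ft/s

By similar triangles: 22/(x+s) = 5/s
Solving: s = 5x/17
ds/dt = 5/17 · dx/dt = 5/17 · 4 = 20/17 ft/s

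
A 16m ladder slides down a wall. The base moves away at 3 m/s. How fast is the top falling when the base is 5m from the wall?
5√231/77 ≈ 0.9869 m/s

x² + y² = 16²
2x·dx/dt + 2y·dy/dt = 0
dy/dt = -x/y · dx/dt = -5/√231 · 3 = -5√231/77 m/s
The top is descending at 5√231/77 ≈ 0.9869 m/s.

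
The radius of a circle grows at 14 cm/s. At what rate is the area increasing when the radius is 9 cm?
252π cm²/s

A = πr²
dA/dt = 2πr · dr/dt = 2π(9)(14) = 252π cm²/s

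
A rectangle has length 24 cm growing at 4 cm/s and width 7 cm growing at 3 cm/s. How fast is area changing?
100 cm²/s

A = lw
dA/dt = w·dl/dt + l·dw/dt = 7·4 + 24·3 = 100 cm²/s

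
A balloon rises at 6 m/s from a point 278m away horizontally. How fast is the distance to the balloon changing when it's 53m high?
318√80093/80093 ≈ 1.124 m/s

z² = 278² + y²
z = √(278² + 53²) = √80093
dz/dt = y/z · dy/dt = 53/√80093 · 6 = 318√80093/80093 ≈ 1.124 m/s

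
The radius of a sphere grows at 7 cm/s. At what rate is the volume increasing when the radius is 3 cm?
252π cm³/s

V = (4/3)πr³
dV/dt = dV/dr · dr/dt = 4πr² · 7
At r = 3: dV/dt = 252π cm³/s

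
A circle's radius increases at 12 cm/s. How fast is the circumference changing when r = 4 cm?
24π cm/s

C = 2πr
dC/dt = 2π · dr/dt = 2π · 12 = 24π cm/s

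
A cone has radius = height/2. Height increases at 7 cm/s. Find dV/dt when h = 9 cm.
567π/4 cm³/s

V = (1/3)π(h/2)²h = πh³/12
dV/dt = πh²/4 · 7
At h = 9: dV/dt = 567π/4 cm³/s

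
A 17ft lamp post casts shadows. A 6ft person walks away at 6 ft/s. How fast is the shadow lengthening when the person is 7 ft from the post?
36/11 ft/s

By similar triangles: 17/(x+s) = 6/s
Solving: s = 6x/11
ds/dt = 6/11 · dx/dt = 6/11 · 6 = 36/11 ft/s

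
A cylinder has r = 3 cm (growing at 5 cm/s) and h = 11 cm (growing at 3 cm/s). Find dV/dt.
357π cm³/s

V = πr²h
dV/dt = 2πrh·dr/dt + πr²·dh/dt
= 2π(3)(11)(5) + π(3)²(3)
= 357π cm³/s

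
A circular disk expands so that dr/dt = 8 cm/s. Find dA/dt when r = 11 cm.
176π cm²/s

A = πr²
dA/dt = 2πr · dr/dt = 2π(11)(8) = 176π cm²/s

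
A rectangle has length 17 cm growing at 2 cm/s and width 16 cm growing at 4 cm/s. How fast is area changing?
100 cm²/s

A = lw
dA/dt = w·dl/dt + l·dw/dt = 16·2 + 17·4 = 100 cm²/s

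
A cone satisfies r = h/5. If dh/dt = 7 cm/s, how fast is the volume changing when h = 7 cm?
343π/25 cm³/s

V = (1/3)π(h/5)²h = πh³/75
dV/dt = πh²/25 · 7
At h = 7: dV/dt = 343π/25 cm³/s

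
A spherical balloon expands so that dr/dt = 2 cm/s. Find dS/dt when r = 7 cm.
112π cm²/s

S = 4πr²
dS/dt = dS/dr · dr/dt = 8πr · 2
At r = 7: dS/dt = 112π cm²/s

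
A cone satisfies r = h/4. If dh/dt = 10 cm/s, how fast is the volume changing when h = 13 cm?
845π/8 cm³/s

V = (1/3)π(h/4)²h = πh³/48
dV/dt = πh²/16 · 10
At h = 13: dV/dt = 845π/8 cm³/s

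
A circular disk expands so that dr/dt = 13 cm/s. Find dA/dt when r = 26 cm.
676π cm²/s

A = πr²
dA/dt = 2πr · dr/dt = 2π(26)(13) = 676π cm²/s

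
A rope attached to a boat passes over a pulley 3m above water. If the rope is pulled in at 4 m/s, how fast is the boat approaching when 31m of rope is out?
31√238/119 ≈ 4.019 m/s

rope² = x² + 3²
x = √(31² - 3²) = 2√238
dx/dt = (rope/x) · d(rope)/dt = (31/(2√238)) · (-4) = -31√238/119 m/s
The boat approaches at 31√238/119 ≈ 4.019 m/s.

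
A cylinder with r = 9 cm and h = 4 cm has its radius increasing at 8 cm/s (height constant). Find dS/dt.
352π cm²/s

S = 2πrh + 2πr² (lateral + bases)
dS/dt = (2πh + 4πr)·dr/dt = (2π·4 + 4π·9)·8
= 352π cm²/s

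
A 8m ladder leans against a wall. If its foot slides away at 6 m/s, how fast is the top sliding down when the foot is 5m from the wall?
10√39/13 ≈ 4.804 m/s

x² + y² = 8²
2x·dx/dt + 2y·dy/dt = 0
dy/dt = -x/y · dx/dt = -5/√39 · 6 = -10√39/13 m/s
The top is descending at 10√39/13 ≈ 4.804 m/s.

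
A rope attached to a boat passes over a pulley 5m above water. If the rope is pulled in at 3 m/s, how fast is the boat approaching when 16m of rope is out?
16√231/77 ≈ 3.158 m/s

rope² = x² + 5²
x = √(16² - 5²) = √231
dx/dt = (rope/x) · d(rope)/dt = (16/√231) · (-3) = -16√231/77 m/s
The boat approaches at 16√231/77 ≈ 3.158 m/s.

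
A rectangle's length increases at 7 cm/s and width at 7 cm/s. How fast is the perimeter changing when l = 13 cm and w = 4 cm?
28 cm/s

P = 2(l + w)
dP/dt = 2(dl/dt + dw/dt) = 2(7 + 7) = 28 cm/s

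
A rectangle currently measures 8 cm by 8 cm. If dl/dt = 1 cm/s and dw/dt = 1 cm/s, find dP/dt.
4 cm/s

P = 2(l + w)
dP/dt = 2(dl/dt + dw/dt) = 2(1 + 1) = 4 cm/s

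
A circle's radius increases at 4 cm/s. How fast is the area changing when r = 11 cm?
88π cm²/s

A = πr²
dA/dt = 2πr · dr/dt = 2π(11)(4) = 88π cm²/s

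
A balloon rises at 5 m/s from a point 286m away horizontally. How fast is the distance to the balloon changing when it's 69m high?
345√86557/86557 ≈ 1.173 m/s

z² = 286² + y²
z = √(286² + 69²) = √86557
dz/dt = y/z · dy/dt = 69/√86557 · 5 = 345√86557/86557 ≈ 1.173 m/s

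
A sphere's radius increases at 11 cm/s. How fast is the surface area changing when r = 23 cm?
2024π cm²/s

S = 4πr²
dS/dt = dS/dr · dr/dt = 8πr · 11
At r = 23: dS/dt = 2024π cm²/s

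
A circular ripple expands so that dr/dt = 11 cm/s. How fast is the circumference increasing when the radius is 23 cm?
22π cm/s

C = 2πr
dC/dt = 2π · dr/dt = 2π · 11 = 22π cm/s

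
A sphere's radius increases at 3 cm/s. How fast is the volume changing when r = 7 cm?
588π cm³/s

V = (4/3)πr³
dV/dt = dV/dr · dr/dt = 4πr² · 3
At r = 7: dV/dt = 588π cm³/s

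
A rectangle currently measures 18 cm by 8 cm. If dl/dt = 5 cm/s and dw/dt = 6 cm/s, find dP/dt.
22 cm/s

P = 2(l + w)
dP/dt = 2(dl/dt + dw/dt) = 2(5 + 6) = 22 cm/s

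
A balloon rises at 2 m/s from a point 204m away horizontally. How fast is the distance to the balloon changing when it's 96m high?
16√353/353 ≈ 0.8516 m/s

z² = 204² + y²
z = √(204² + 96²) = 12√353
dz/dt = y/z · dy/dt = 96/(12√353) · 2 = 16√353/353 ≈ 0.8516 m/s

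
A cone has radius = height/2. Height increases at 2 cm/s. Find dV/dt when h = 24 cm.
288π cm³/s

V = (1/3)π(h/2)²h = πh³/12
dV/dt = πh²/4 · 2
At h = 24: dV/dt = 288π cm³/s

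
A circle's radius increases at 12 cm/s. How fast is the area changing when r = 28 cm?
672π cm²/s

A = πr²
dA/dt = 2πr · dr/dt = 2π(28)(12) = 672π cm²/s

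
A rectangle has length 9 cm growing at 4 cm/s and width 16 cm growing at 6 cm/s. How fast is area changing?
118 cm²/s

A = lw
dA/dt = w·dl/dt + l·dw/dt = 16·4 + 9·6 = 118 cm²/s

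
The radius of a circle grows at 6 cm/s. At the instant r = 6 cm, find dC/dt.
12π cm/s

C = 2πr
dC/dt = 2π · dr/dt = 2π · 6 = 12π cm/s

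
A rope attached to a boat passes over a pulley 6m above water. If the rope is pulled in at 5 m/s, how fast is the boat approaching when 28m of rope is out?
70√187/187 ≈ 5.119 m/s

rope² = x² + 6²
x = √(28² - 6²) = 2√187
dx/dt = (rope/x) · d(rope)/dt = (28/(2√187)) · (-5) = -70√187/187 m/s
The boat approaches at 70√187/187 ≈ 5.119 m/s.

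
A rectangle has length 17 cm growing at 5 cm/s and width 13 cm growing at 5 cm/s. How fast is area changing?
150 cm²/s

A = lw
dA/dt = w·dl/dt + l·dw/dt = 13·5 + 17·5 = 150 cm²/s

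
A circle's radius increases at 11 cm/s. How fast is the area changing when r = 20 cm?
440π cm²/s

A = πr²
dA/dt = 2πr · dr/dt = 2π(20)(11) = 440π cm²/s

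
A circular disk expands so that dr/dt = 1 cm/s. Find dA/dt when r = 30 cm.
60π cm²/s

A = πr²
dA/dt = 2πr · dr/dt = 2π(30)(1) = 60π cm²/s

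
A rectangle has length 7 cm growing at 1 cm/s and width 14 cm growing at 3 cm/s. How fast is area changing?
35 cm²/s

A = lw
dA/dt = w·dl/dt + l·dw/dt = 14·1 + 7·3 = 35 cm²/s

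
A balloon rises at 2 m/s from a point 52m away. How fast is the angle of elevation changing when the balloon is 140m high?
0.004663 rad/s

tan(θ) = y/52
sec²(θ) · dθ/dt = (1/52) · dy/dt
dθ/dt = cos²(θ)/52 · 2 = 52/(52² + 140²) · 2
dθ/dt = 0.004663 rad/s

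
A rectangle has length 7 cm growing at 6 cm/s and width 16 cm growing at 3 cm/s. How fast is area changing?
117 cm²/s

A = lw
dA/dt = w·dl/dt + l·dw/dt = 16·6 + 7·3 = 117 cm²/s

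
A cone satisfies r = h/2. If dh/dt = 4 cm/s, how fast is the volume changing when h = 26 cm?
676π cm³/s

V = (1/3)π(h/2)²h = πh³/12
dV/dt = πh²/4 · 4
At h = 26: dV/dt = 676π cm³/s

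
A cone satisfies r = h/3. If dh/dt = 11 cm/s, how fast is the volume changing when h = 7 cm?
539π/9 cm³/s

V = (1/3)π(h/3)²h = πh³/27
dV/dt = πh²/9 · 11
At h = 7: dV/dt = 539π/9 cm³/s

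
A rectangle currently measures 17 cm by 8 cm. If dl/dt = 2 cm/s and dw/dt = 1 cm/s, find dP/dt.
6 cm/s

P = 2(l + w)
dP/dt = 2(dl/dt + dw/dt) = 2(2 + 1) = 6 cm/s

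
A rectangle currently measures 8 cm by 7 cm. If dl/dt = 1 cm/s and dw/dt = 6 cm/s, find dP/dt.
14 cm/s

P = 2(l + w)
dP/dt = 2(dl/dt + dw/dt) = 2(1 + 6) = 14 cm/s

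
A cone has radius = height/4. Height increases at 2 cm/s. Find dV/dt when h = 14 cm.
49π/2 cm³/s

V = (1/3)π(h/4)²h = πh³/48
dV/dt = πh²/16 · 2
At h = 14: dV/dt = 49π/2 cm³/s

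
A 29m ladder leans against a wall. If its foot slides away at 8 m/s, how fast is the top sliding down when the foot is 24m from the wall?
192√265/265 ≈ 11.79 m/s

x² + y² = 29²
2x·dx/dt + 2y·dy/dt = 0
dy/dt = -x/y · dx/dt = -24/√265 · 8 = -192√265/265 m/s
The top is descending at 192√265/265 ≈ 11.79 m/s.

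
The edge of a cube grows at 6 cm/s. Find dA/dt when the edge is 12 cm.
864 cm²/s

A = 6s²
dA/dt = 12s · ds/dt = 12·12·6 = 864 cm²/s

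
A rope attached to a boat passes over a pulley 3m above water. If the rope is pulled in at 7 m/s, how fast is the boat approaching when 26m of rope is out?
182√667/667 ≈ 7.047 m/s

rope² = x² + 3²
x = √(26² - 3²) = √667
dx/dt = (rope/x) · d(rope)/dt = (26/√667) · (-7) = -182√667/667 m/s
The boat approaches at 182√667/667 ≈ 7.047 m/s.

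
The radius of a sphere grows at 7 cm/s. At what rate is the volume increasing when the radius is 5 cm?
700π cm³/s

V = (4/3)πr³
dV/dt = dV/dr · dr/dt = 4πr² · 7
At r = 5: dV/dt = 700π cm³/s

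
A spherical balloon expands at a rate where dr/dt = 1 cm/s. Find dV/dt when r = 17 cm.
1156π cm³/s

V = (4/3)πr³
dV/dt = dV/dr · dr/dt = 4πr² · 1
At r = 17: dV/dt = 1156π cm³/s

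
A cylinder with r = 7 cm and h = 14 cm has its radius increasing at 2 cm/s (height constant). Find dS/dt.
112π cm²/s

S = 2πrh + 2πr² (lateral + bases)
dS/dt = (2πh + 4πr)·dr/dt = (2π·14 + 4π·7)·2
= 112π cm²/s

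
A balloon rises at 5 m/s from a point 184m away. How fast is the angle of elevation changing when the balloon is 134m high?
0.017757 rad/s

tan(θ) = y/184
sec²(θ) · dθ/dt = (1/184) · dy/dt
dθ/dt = cos²(θ)/184 · 5 = 184/(184² + 134²) · 5
dθ/dt = 0.017757 rad/s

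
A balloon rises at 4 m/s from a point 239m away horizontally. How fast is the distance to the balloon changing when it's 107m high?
214√68570/34285 ≈ 1.634 m/s

z² = 239² + y²
z = √(239² + 107²) = √68570
dz/dt = y/z · dy/dt = 107/√68570 · 4 = 214√68570/34285 ≈ 1.634 m/s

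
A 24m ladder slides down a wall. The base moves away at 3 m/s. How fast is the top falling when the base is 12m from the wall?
√3 ≈ 1.732 m/s

x² + y² = 24²
2x·dx/dt + 2y·dy/dt = 0
dy/dt = -x/y · dx/dt = -12/(12√3) · 3 = -√3 m/s
The top is descending at √3 ≈ 1.732 m/s.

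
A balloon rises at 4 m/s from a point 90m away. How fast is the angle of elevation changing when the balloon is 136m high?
0.013536 rad/s

tan(θ) = y/90
sec²(θ) · dθ/dt = (1/90) · dy/dt
dθ/dt = cos²(θ)/90 · 4 = 90/(90² + 136²) · 4
dθ/dt = 0.013536 rad/s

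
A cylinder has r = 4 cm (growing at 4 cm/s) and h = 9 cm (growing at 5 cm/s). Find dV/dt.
368π cm³/s

V = πr²h
dV/dt = 2πrh·dr/dt + πr²·dh/dt
= 2π(4)(9)(4) + π(4)²(5)
= 368π cm³/s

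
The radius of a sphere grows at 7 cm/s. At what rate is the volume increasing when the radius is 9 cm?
2268π cm³/s

V = (4/3)πr³
dV/dt = dV/dr · dr/dt = 4πr² · 7
At r = 9: dV/dt = 2268π cm³/s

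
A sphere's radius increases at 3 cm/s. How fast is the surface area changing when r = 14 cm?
336π cm²/s

S = 4πr²
dS/dt = dS/dr · dr/dt = 8πr · 3
At r = 14: dS/dt = 336π cm²/s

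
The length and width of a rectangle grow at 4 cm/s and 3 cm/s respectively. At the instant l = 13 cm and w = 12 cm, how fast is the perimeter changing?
14 cm/s

P = 2(l + w)
dP/dt = 2(dl/dt + dw/dt) = 2(4 + 3) = 14 cm/s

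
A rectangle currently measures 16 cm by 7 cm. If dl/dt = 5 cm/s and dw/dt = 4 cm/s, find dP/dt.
18 cm/s

P = 2(l + w)
dP/dt = 2(dl/dt + dw/dt) = 2(5 + 4) = 18 cm/s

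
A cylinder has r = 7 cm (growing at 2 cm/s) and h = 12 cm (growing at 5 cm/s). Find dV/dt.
581π cm³/s

V = πr²h
dV/dt = 2πrh·dr/dt + πr²·dh/dt
= 2π(7)(12)(2) + π(7)²(5)
= 581π cm³/s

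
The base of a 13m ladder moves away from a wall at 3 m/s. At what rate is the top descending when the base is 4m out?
4√17/17 ≈ 0.9701 m/s

x² + y² = 13²
2x·dx/dt + 2y·dy/dt = 0
dy/dt = -x/y · dx/dt = -4/(3√17) · 3 = -4√17/17 m/s
The top is descending at 4√17/17 ≈ 0.9701 m/s.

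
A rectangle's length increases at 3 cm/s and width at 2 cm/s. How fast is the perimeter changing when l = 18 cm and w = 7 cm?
10 cm/s

P = 2(l + w)
dP/dt = 2(dl/dt + dw/dt) = 2(3 + 2) = 10 cm/s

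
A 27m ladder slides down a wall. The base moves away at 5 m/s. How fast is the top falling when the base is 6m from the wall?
10√77/77 ≈ 1.14 m/s

x² + y² = 27²
2x·dx/dt + 2y·dy/dt = 0
dy/dt = -x/y · dx/dt = -6/(3√77) · 5 = -10√77/77 m/s
The top is descending at 10√77/77 ≈ 1.14 m/s.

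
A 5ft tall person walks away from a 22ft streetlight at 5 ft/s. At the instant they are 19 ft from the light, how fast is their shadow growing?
25/17 ft/s

By similar triangles: 22/(x+s) = 5/s
Solving: s = 5x/17
ds/dt = 5/17 · dx/dt = 5/17 · 5 = 25/17 ft/s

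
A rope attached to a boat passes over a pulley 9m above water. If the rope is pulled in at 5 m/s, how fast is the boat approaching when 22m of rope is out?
110√403/403 ≈ 5.479 m/s

rope² = x² + 9²
x = √(22² - 9²) = √403
dx/dt = (rope/x) · d(rope)/dt = (22/√403) · (-5) = -110√403/403 m/s
The boat approaches at 110√403/403 ≈ 5.479 m/s.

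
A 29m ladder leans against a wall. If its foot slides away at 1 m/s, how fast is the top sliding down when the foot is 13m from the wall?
13√42/168 ≈ 0.5015 m/s

x² + y² = 29²
2x·dx/dt + 2y·dy/dt = 0
dy/dt = -x/y · dx/dt = -13/(4√42) · 1 = -13√42/168 m/s
The top is descending at 13√42/168 ≈ 0.5015 m/s.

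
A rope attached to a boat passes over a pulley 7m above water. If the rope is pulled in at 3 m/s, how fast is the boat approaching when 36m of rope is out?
108√1247/1247 ≈ 3.058 m/s

rope² = x² + 7²
x = √(36² - 7²) = √1247
dx/dt = (rope/x) · d(rope)/dt = (36/√1247) · (-3) = -108√1247/1247 m/s
The boat approaches at 108√1247/1247 ≈ 3.058 m/s.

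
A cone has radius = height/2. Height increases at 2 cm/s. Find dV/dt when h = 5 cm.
25π/2 cm³/s

V = (1/3)π(h/2)²h = πh³/12
dV/dt = πh²/4 · 2
At h = 5: dV/dt = 25π/2 cm³/s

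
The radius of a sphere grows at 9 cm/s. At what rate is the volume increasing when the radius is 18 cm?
11664π cm³/s

V = (4/3)πr³
dV/dt = dV/dr · dr/dt = 4πr² · 9
At r = 18: dV/dt = 11664π cm³/s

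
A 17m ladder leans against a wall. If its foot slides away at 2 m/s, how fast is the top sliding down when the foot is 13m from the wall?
13√30/30 ≈ 2.373 m/s

x² + y² = 17²
2x·dx/dt + 2y·dy/dt = 0
dy/dt = -x/y · dx/dt = -13/(2√30) · 2 = -13√30/30 m/s
The top is descending at 13√30/30 ≈ 2.373 m/s.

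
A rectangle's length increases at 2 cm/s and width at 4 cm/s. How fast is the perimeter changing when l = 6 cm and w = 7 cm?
12 cm/s

P = 2(l + w)
dP/dt = 2(dl/dt + dw/dt) = 2(2 + 4) = 12 cm/s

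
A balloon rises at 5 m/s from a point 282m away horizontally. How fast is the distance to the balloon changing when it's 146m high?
73√25210/5042 ≈ 2.299 m/s

z² = 282² + y²
z = √(282² + 146²) = 2√25210
dz/dt = y/z · dy/dt = 146/(2√25210) · 5 = 73√25210/5042 ≈ 2.299 m/s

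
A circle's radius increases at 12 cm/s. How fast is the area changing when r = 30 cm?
720π cm²/s

A = πr²
dA/dt = 2πr · dr/dt = 2π(30)(12) = 720π cm²/s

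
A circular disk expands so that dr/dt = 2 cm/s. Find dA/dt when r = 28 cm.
112π cm²/s

A = πr²
dA/dt = 2πr · dr/dt = 2π(28)(2) = 112π cm²/s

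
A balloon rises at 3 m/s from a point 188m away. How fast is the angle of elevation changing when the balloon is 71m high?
0.013966 rad/s

tan(θ) = y/188
sec²(θ) · dθ/dt = (1/188) · dy/dt
dθ/dt = cos²(θ)/188 · 3 = 188/(188² + 71²) · 3
dθ/dt = 0.013966 rad/s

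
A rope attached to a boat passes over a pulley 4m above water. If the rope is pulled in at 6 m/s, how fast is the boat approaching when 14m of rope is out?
14√5/5 ≈ 6.261 m/s

rope² = x² + 4²
x = √(14² - 4²) = 6√5
dx/dt = (rope/x) · d(rope)/dt = (14/(6√5)) · (-6) = -14√5/5 m/s
The boat approaches at 14√5/5 ≈ 6.261 m/s.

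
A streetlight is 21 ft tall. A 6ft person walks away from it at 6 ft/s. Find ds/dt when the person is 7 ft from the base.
12/5 ft/s

By similar triangles: 21/(x+s) = 6/s
Solving: s = 6x/15
ds/dt = 6/15 · dx/dt = 2/5 · 6 = 12/5 ft/s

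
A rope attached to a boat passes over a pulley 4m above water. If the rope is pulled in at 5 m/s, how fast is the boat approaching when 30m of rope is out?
75√221/221 ≈ 5.045 m/s

rope² = x² + 4²
x = √(30² - 4²) = 2√221
dx/dt = (rope/x) · d(rope)/dt = (30/(2√221)) · (-5) = -75√221/221 m/s
The boat approaches at 75√221/221 ≈ 5.045 m/s.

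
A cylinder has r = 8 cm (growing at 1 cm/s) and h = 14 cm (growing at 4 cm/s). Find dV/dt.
480π cm³/s

V = πr²h
dV/dt = 2πrh·dr/dt + πr²·dh/dt
= 2π(8)(14)(1) + π(8)²(4)
= 480π cm³/s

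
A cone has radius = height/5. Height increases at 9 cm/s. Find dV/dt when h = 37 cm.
12321π/25 cm³/s

V = (1/3)π(h/5)²h = πh³/75
dV/dt = πh²/25 · 9
At h = 37: dV/dt = 12321π/25 cm³/s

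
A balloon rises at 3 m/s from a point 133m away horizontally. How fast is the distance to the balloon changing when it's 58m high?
174√21053/21053 ≈ 1.199 m/s

z² = 133² + y²
z = √(133² + 58²) = √21053
dz/dt = y/z · dy/dt = 58/√21053 · 3 = 174√21053/21053 ≈ 1.199 m/s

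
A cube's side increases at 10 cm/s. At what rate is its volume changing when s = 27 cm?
21870 cm³/s

V = s³
dV/dt = 3s² · ds/dt = 3·27²·10 = 21870 cm³/s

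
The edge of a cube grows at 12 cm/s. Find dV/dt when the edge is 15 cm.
8100 cm³/s

V = s³
dV/dt = 3s² · ds/dt = 3·15²·12 = 8100 cm³/s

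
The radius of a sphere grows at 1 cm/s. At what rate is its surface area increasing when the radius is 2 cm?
16π cm²/s

S = 4πr²
dS/dt = dS/dr · dr/dt = 8πr · 1
At r = 2: dS/dt = 16π cm²/s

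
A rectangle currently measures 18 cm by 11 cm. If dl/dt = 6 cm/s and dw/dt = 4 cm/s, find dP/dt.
20 cm/s

P = 2(l + w)
dP/dt = 2(dl/dt + dw/dt) = 2(6 + 4) = 20 cm/s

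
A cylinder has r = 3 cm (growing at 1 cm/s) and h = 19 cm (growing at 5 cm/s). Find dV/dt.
159π cm³/s

V = πr²h
dV/dt = 2πrh·dr/dt + πr²·dh/dt
= 2π(3)(19)(1) + π(3)²(5)
= 159π cm³/s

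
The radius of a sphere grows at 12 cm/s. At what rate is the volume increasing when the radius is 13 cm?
8112π cm³/s

V = (4/3)πr³
dV/dt = dV/dr · dr/dt = 4πr² · 12
At r = 13: dV/dt = 8112π cm³/s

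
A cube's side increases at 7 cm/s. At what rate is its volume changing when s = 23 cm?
11109 cm³/s

V = s³
dV/dt = 3s² · ds/dt = 3·23²·7 = 11109 cm³/s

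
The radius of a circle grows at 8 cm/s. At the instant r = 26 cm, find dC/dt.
16π cm/s

C = 2πr
dC/dt = 2π · dr/dt = 2π · 8 = 16π cm/s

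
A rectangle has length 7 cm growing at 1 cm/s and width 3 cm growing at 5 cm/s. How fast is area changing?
38 cm²/s

A = lw
dA/dt = w·dl/dt + l·dw/dt = 3·1 + 7·5 = 38 cm²/s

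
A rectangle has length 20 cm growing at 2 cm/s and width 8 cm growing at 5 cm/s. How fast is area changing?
116 cm²/s

A = lw
dA/dt = w·dl/dt + l·dw/dt = 8·2 + 20·5 = 116 cm²/s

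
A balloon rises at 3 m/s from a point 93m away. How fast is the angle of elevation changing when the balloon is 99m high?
0.015122 rad/s

tan(θ) = y/93
sec²(θ) · dθ/dt = (1/93) · dy/dt
dθ/dt = cos²(θ)/93 · 3 = 93/(93² + 99²) · 3
dθ/dt = 0.015122 rad/s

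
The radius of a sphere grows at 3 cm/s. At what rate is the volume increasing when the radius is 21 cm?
5292π cm³/s

V = (4/3)πr³
dV/dt = dV/dr · dr/dt = 4πr² · 3
At r = 21: dV/dt = 5292π cm³/s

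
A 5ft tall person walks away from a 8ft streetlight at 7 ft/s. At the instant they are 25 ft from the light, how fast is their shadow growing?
35/3 ft/s

By similar triangles: 8/(x+s) = 5/s
Solving: s = 5x/3
ds/dt = 5/3 · dx/dt = 5/3 · 7 = 35/3 ft/s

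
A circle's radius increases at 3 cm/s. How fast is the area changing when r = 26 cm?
156π cm²/s

A = πr²
dA/dt = 2πr · dr/dt = 2π(26)(3) = 156π cm²/s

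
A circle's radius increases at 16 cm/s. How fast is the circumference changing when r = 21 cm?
32π cm/s

C = 2πr
dC/dt = 2π · dr/dt = 2π · 16 = 32π cm/s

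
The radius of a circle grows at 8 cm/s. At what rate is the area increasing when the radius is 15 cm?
240π cm²/s

A = πr²
dA/dt = 2πr · dr/dt = 2π(15)(8) = 240π cm²/s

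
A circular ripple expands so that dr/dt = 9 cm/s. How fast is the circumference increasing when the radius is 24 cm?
18π cm/s

C = 2πr
dC/dt = 2π · dr/dt = 2π · 9 = 18π cm/s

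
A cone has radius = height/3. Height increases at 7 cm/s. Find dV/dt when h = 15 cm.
175π cm³/s

V = (1/3)π(h/3)²h = πh³/27
dV/dt = πh²/9 · 7
At h = 15: dV/dt = 175π cm³/s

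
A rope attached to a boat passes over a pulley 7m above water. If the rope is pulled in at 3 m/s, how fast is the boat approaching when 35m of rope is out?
5√6/4 ≈ 3.062 m/s

rope² = x² + 7²
x = √(35² - 7²) = 14√6
dx/dt = (rope/x) · d(rope)/dt = (35/(14√6)) · (-3) = -5√6/4 m/s
The boat approaches at 5√6/4 ≈ 3.062 m/s.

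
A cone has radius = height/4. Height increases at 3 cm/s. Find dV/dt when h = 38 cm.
1083π/4 cm³/s

V = (1/3)π(h/4)²h = πh³/48
dV/dt = πh²/16 · 3
At h = 38: dV/dt = 1083π/4 cm³/s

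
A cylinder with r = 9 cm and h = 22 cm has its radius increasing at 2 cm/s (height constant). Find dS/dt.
160π cm²/s

S = 2πrh + 2πr² (lateral + bases)
dS/dt = (2πh + 4πr)·dr/dt = (2π·22 + 4π·9)·2
= 160π cm²/s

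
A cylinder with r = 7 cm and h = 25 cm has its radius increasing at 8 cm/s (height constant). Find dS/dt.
624π cm²/s

S = 2πrh + 2πr² (lateral + bases)
dS/dt = (2πh + 4πr)·dr/dt = (2π·25 + 4π·7)·8
= 624π cm²/s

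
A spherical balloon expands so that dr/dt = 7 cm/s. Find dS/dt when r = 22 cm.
1232π cm²/s

S = 4πr²
dS/dt = dS/dr · dr/dt = 8πr · 7
At r = 22: dS/dt = 1232π cm²/s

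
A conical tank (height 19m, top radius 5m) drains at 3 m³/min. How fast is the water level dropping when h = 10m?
1083/(2500π) ≈ 0.1379 m/min

r/h = 5/19, so r = (5/19)h
V = (1/3)πr²h = (1/3)π((5/19)h)²h = (25/1083)πh³
dV/dh = (25/361)πh²
dh/dt = (dV/dt)/(dV/dh) = -3/((25/361)π·10²) = -1083/(2500π) m/min
The level is dropping at 1083/(2500π) ≈ 0.1379 m/min.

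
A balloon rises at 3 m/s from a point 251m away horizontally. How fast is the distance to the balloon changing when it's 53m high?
159√65810/65810 ≈ 0.6198 m/s

z² = 251² + y²
z = √(251² + 53²) = √65810
dz/dt = y/z · dy/dt = 53/√65810 · 3 = 159√65810/65810 ≈ 0.6198 m/s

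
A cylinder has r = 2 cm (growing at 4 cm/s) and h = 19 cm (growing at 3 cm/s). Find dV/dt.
316π cm³/s

V = πr²h
dV/dt = 2πrh·dr/dt + πr²·dh/dt
= 2π(2)(19)(4) + π(2)²(3)
= 316π cm³/s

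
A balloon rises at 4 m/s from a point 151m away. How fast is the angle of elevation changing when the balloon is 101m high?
0.018302 rad/s

tan(θ) = y/151
sec²(θ) · dθ/dt = (1/151) · dy/dt
dθ/dt = cos²(θ)/151 · 4 = 151/(151² + 101²) · 4
dθ/dt = 0.018302 rad/s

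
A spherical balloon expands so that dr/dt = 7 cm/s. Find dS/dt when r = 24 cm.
1344π cm²/s

S = 4πr²
dS/dt = dS/dr · dr/dt = 8πr · 7
At r = 24: dS/dt = 1344π cm²/s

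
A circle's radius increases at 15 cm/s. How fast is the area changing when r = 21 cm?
630π cm²/s

A = πr²
dA/dt = 2πr · dr/dt = 2π(21)(15) = 630π cm²/s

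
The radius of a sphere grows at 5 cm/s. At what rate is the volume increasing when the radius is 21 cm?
8820π cm³/s

V = (4/3)πr³
dV/dt = dV/dr · dr/dt = 4πr² · 5
At r = 21: dV/dt = 8820π cm³/s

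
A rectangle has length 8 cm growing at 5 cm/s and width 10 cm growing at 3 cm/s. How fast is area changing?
74 cm²/s

A = lw
dA/dt = w·dl/dt + l·dw/dt = 10·5 + 8·3 = 74 cm²/s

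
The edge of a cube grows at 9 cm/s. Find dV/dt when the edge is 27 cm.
19683 cm³/s

V = s³
dV/dt = 3s² · ds/dt = 3·27²·9 = 19683 cm³/s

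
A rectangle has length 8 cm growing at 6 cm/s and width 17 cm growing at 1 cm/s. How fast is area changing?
110 cm²/s

A = lw
dA/dt = w·dl/dt + l·dw/dt = 17·6 + 8·1 = 110 cm²/s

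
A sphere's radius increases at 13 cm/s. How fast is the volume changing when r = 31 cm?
49972π cm³/s

V = (4/3)πr³
dV/dt = dV/dr · dr/dt = 4πr² · 13
At r = 31: dV/dt = 49972π cm³/s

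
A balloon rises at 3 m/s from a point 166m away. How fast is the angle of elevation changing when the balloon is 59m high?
0.016045 rad/s

tan(θ) = y/166
sec²(θ) · dθ/dt = (1/166) · dy/dt
dθ/dt = cos²(θ)/166 · 3 = 166/(166² + 59²) · 3
dθ/dt = 0.016045 rad/s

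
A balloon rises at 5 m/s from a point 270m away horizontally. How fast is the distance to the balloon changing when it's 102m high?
85√2314/2314 ≈ 1.767 m/s

z² = 270² + y²
z = √(270² + 102²) = 6√2314
dz/dt = y/z · dy/dt = 102/(6√2314) · 5 = 85√2314/2314 ≈ 1.767 m/s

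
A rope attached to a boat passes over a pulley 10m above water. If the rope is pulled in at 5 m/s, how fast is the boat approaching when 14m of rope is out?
35√6/12 ≈ 7.144 m/s

rope² = x² + 10²
x = √(14² - 10²) = 4√6
dx/dt = (rope/x) · d(rope)/dt = (14/(4√6)) · (-5) = -35√6/12 m/s
The boat approaches at 35√6/12 ≈ 7.144 m/s.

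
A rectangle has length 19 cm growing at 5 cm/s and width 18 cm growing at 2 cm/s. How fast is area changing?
128 cm²/s

A = lw
dA/dt = w·dl/dt + l·dw/dt = 18·5 + 19·2 = 128 cm²/s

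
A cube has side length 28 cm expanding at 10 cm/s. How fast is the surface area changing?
3360 cm²/s

A = 6s²
dA/dt = 12s · ds/dt = 12·28·10 = 3360 cm²/s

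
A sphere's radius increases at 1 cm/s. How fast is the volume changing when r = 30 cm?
3600π cm³/s

V = (4/3)πr³
dV/dt = dV/dr · dr/dt = 4πr² · 1
At r = 30: dV/dt = 3600π cm³/s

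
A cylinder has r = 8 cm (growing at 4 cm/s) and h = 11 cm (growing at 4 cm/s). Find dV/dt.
960π cm³/s

V = πr²h
dV/dt = 2πrh·dr/dt + πr²·dh/dt
= 2π(8)(11)(4) + π(8)²(4)
= 960π cm³/s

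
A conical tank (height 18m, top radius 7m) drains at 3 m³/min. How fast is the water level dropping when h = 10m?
243/(1225π) ≈ 0.06314 m/min

r/h = 7/18, so r = (7/18)h
V = (1/3)πr²h = (1/3)π((7/18)h)²h = (49/972)πh³
dV/dh = (49/324)πh²
dh/dt = (dV/dt)/(dV/dh) = -3/((49/324)π·10²) = -243/(1225π) m/min
The level is dropping at 243/(1225π) ≈ 0.06314 m/min.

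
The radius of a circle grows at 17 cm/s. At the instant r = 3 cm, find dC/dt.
34π cm/s

C = 2πr
dC/dt = 2π · dr/dt = 2π · 17 = 34π cm/s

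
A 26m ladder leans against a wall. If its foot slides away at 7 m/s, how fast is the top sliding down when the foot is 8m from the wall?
28√17/51 ≈ 2.264 m/s

x² + y² = 26²
2x·dx/dt + 2y·dy/dt = 0
dy/dt = -x/y · dx/dt = -8/(6√17) · 7 = -28√17/51 m/s
The top is descending at 28√17/51 ≈ 2.264 m/s.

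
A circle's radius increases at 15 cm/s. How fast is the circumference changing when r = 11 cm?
30π cm/s

C = 2πr
dC/dt = 2π · dr/dt = 2π · 15 = 30π cm/s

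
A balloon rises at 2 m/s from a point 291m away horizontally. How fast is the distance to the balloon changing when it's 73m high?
73√90010/45005 ≈ 0.4866 m/s

z² = 291² + y²
z = √(291² + 73²) = √90010
dz/dt = y/z · dy/dt = 73/√90010 · 2 = 73√90010/45005 ≈ 0.4866 m/s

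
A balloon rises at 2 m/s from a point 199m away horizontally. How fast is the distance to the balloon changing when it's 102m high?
204√50005/50005 ≈ 0.9123 m/s

z² = 199² + y²
z = √(199² + 102²) = √50005
dz/dt = y/z · dy/dt = 102/√50005 · 2 = 204√50005/50005 ≈ 0.9123 m/s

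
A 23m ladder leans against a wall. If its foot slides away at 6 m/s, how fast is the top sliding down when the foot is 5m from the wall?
5√14/14 ≈ 1.336 m/s

x² + y² = 23²
2x·dx/dt + 2y·dy/dt = 0
dy/dt = -x/y · dx/dt = -5/(6√14) · 6 = -5√14/14 m/s
The top is descending at 5√14/14 ≈ 1.336 m/s.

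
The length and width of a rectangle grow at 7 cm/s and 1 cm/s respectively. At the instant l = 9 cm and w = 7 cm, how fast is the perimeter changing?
16 cm/s

P = 2(l + w)
dP/dt = 2(dl/dt + dw/dt) = 2(7 + 1) = 16 cm/s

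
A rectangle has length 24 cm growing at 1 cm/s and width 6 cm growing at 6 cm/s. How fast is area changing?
150 cm²/s

A = lw
dA/dt = w·dl/dt + l·dw/dt = 6·1 + 24·6 = 150 cm²/s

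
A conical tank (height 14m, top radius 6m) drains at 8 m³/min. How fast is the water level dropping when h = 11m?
392/(1089π) ≈ 0.1146 m/min

r/h = 6/14, so r = (3/7)h
V = (1/3)πr²h = (1/3)π((3/7)h)²h = (3/49)πh³
dV/dh = (9/49)πh²
dh/dt = (dV/dt)/(dV/dh) = -8/((9/49)π·11²) = -392/(1089π) m/min
The level is dropping at 392/(1089π) ≈ 0.1146 m/min.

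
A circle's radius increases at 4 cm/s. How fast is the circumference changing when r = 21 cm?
8π cm/s

C = 2πr
dC/dt = 2π · dr/dt = 2π · 4 = 8π cm/s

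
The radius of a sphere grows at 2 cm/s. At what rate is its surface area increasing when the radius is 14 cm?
224π cm²/s

S = 4πr²
dS/dt = dS/dr · dr/dt = 8πr · 2
At r = 14: dS/dt = 224π cm²/s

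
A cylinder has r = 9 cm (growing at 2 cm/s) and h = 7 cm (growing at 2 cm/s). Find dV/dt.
414π cm³/s

V = πr²h
dV/dt = 2πrh·dr/dt + πr²·dh/dt
= 2π(9)(7)(2) + π(9)²(2)
= 414π cm³/s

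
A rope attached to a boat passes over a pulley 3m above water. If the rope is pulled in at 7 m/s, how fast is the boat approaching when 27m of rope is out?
63√5/20 ≈ 7.044 m/s

rope² = x² + 3²
x = √(27² - 3²) = 12√5
dx/dt = (rope/x) · d(rope)/dt = (27/(12√5)) · (-7) = -63√5/20 m/s
The boat approaches at 63√5/20 ≈ 7.044 m/s.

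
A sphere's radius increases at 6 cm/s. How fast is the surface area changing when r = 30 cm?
1440π cm²/s

S = 4πr²
dS/dt = dS/dr · dr/dt = 8πr · 6
At r = 30: dS/dt = 1440π cm²/s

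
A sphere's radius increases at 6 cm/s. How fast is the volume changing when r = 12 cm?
3456π cm³/s

V = (4/3)πr³
dV/dt = dV/dr · dr/dt = 4πr² · 6
At r = 12: dV/dt = 3456π cm³/s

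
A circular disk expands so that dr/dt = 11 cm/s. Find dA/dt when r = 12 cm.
264π cm²/s

A = πr²
dA/dt = 2πr · dr/dt = 2π(12)(11) = 264π cm²/s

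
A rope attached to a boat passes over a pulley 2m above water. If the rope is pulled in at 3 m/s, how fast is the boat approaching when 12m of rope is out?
18√35/35 ≈ 3.043 m/s

rope² = x² + 2²
x = √(12² - 2²) = 2√35
dx/dt = (rope/x) · d(rope)/dt = (12/(2√35)) · (-3) = -18√35/35 m/s
The boat approaches at 18√35/35 ≈ 3.043 m/s.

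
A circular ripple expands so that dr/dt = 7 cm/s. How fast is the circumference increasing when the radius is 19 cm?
14π cm/s

C = 2πr
dC/dt = 2π · dr/dt = 2π · 7 = 14π cm/s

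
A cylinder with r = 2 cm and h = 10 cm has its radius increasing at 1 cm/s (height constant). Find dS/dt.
28π cm²/s

S = 2πrh + 2πr² (lateral + bases)
dS/dt = (2πh + 4πr)·dr/dt = (2π·10 + 4π·2)·1
= 28π cm²/s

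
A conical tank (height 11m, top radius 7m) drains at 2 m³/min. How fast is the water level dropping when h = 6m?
121/(882π) ≈ 0.04367 m/min

r/h = 7/11, so r = (7/11)h
V = (1/3)πr²h = (1/3)π((7/11)h)²h = (49/363)πh³
dV/dh = (49/121)πh²
dh/dt = (dV/dt)/(dV/dh) = -2/((49/121)π·6²) = -121/(882π) m/min
The level is dropping at 121/(882π) ≈ 0.04367 m/min.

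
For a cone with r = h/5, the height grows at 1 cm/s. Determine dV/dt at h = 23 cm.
529π/25 cm³/s

V = (1/3)π(h/5)²h = πh³/75
dV/dt = πh²/25 · 1
At h = 23: dV/dt = 529π/25 cm³/s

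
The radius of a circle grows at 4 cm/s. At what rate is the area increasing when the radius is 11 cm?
88π cm²/s

A = πr²
dA/dt = 2πr · dr/dt = 2π(11)(4) = 88π cm²/s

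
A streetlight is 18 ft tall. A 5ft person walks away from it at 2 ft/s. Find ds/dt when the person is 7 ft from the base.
10/13 ft/s

By similar triangles: 18/(x+s) = 5/s
Solving: s = 5x/13
ds/dt = 5/13 · dx/dt = 5/13 · 2 = 10/13 ft/s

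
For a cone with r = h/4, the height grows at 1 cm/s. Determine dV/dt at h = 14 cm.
49π/4 cm³/s

V = (1/3)π(h/4)²h = πh³/48
dV/dt = πh²/16 · 1
At h = 14: dV/dt = 49π/4 cm³/s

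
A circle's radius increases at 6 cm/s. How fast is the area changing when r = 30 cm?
360π cm²/s

A = πr²
dA/dt = 2πr · dr/dt = 2π(30)(6) = 360π cm²/s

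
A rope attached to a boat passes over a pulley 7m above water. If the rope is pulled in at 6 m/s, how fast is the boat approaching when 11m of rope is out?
11√2/2 ≈ 7.778 m/s

rope² = x² + 7²
x = √(11² - 7²) = 6√2
dx/dt = (rope/x) · d(rope)/dt = (11/(6√2)) · (-6) = -11√2/2 m/s
The boat approaches at 11√2/2 ≈ 7.778 m/s.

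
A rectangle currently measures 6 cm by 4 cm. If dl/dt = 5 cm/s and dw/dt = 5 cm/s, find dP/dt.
20 cm/s

P = 2(l + w)
dP/dt = 2(dl/dt + dw/dt) = 2(5 + 5) = 20 cm/s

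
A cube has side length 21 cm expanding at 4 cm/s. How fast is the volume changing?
5292 cm³/s

V = s³
dV/dt = 3s² · ds/dt = 3·21²·4 = 5292 cm³/s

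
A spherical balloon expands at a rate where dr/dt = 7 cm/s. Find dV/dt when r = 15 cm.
6300π cm³/s

V = (4/3)πr³
dV/dt = dV/dr · dr/dt = 4πr² · 7
At r = 15: dV/dt = 6300π cm³/s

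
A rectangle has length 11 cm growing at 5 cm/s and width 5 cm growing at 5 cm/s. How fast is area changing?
80 cm²/s

A = lw
dA/dt = w·dl/dt + l·dw/dt = 5·5 + 11·5 = 80 cm²/s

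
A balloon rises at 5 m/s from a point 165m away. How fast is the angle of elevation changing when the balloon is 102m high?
0.021925 rad/s

tan(θ) = y/165
sec²(θ) · dθ/dt = (1/165) · dy/dt
dθ/dt = cos²(θ)/165 · 5 = 165/(165² + 102²) · 5
dθ/dt = 0.021925 rad/s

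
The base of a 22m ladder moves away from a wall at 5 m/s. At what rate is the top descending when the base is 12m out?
6√85/17 ≈ 3.254 m/s

x² + y² = 22²
2x·dx/dt + 2y·dy/dt = 0
dy/dt = -x/y · dx/dt = -12/(2√85) · 5 = -6√85/17 m/s
The top is descending at 6√85/17 ≈ 3.254 m/s.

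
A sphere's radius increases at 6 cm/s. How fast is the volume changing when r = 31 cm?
23064π cm³/s

V = (4/3)πr³
dV/dt = dV/dr · dr/dt = 4πr² · 6
At r = 31: dV/dt = 23064π cm³/s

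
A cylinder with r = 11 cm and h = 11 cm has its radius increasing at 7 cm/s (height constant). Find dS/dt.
462π cm²/s

S = 2πrh + 2πr² (lateral + bases)
dS/dt = (2πh + 4πr)·dr/dt = (2π·11 + 4π·11)·7
= 462π cm²/s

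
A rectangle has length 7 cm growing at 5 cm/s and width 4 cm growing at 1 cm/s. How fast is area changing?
27 cm²/s

A = lw
dA/dt = w·dl/dt + l·dw/dt = 4·5 + 7·1 = 27 cm²/s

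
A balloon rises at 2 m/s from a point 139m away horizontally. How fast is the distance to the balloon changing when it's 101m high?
101√29522/14761 ≈ 1.176 m/s

z² = 139² + y²
z = √(139² + 101²) = √29522
dz/dt = y/z · dy/dt = 101/√29522 · 2 = 101√29522/14761 ≈ 1.176 m/s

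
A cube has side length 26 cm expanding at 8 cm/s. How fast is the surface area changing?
2496 cm²/s

A = 6s²
dA/dt = 12s · ds/dt = 12·26·8 = 2496 cm²/s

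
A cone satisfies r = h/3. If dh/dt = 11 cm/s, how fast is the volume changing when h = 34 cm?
12716π/9 cm³/s

V = (1/3)π(h/3)²h = πh³/27
dV/dt = πh²/9 · 11
At h = 34: dV/dt = 12716π/9 cm³/s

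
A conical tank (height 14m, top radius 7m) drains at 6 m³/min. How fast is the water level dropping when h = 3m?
8/(3π) ≈ 0.8488 m/min

r/h = 7/14, so r = (1/2)h
V = (1/3)πr²h = (1/3)π((1/2)h)²h = (1/12)πh³
dV/dh = (1/4)πh²
dh/dt = (dV/dt)/(dV/dh) = -6/((1/4)π·3²) = -8/(3π) m/min
The level is dropping at 8/(3π) ≈ 0.8488 m/min.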